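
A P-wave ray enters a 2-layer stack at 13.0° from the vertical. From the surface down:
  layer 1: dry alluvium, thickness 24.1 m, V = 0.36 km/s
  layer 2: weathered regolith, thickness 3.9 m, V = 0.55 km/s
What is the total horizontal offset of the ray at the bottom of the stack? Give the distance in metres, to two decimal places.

Apply Snell's law at each interface; in layer i the horizontal offset is hᵢ·tan θᵢ.
Layer 1: θ = 13.00°; offset = 24.1·tan 13.00° = 5.5639 m.
Layer 2: sin θ = 0.55·sin 13.0°/0.36 = 0.3437, θ = 20.10°; offset = 3.9·tan 20.10° = 1.4273 m.
Σ offsets = 6.9912 m.

6.99 m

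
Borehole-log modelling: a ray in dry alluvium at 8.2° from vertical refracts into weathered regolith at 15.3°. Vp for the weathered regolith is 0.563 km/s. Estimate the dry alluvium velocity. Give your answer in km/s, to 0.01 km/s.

Snell's law: sin 8.2°/V₁ = sin 15.3°/V₂.
V₁ = V₂·sin 8.2°/sin 15.3° = 0.563 × 0.5405 = 0.30 km/s.

0.30 km/s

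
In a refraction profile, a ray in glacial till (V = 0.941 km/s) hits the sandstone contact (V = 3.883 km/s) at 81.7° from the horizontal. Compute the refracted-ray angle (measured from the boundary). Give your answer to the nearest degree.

Angle from the normal: 90° − 81.7° = 8.3°.
Snell's law: sin θ₂ = (V₂/V₁)·sin θ₁ = (3.883/0.941)·sin 8.3° = 0.5957.
θ₂ = sin⁻¹(0.5957) = 36.56° (from vertical).
From the interface: 90° − 36.56° = 53.44°.

53°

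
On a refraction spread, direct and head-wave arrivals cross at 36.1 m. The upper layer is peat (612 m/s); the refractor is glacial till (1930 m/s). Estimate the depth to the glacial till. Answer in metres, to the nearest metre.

13 m

h = (x_cross/2)·√((V₂−V₁)/(V₂+V₁)).
(V₂−V₁)/(V₂+V₁) = (1930−612)/(1930+612) = 0.5185; √ = 0.7201.
h = (36.1/2)·0.7201 = 13.00 m.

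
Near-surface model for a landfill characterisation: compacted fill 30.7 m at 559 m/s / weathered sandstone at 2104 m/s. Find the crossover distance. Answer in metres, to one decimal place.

80.6 m

x_cross = 2h·√((V₂+V₁)/(V₂−V₁)).
(V₂+V₁)/(V₂−V₁) = (2104+559)/(2104−559) = 1.7236; √ = 1.3129.
x_cross = 2·30.7·1.3129 = 80.61 m.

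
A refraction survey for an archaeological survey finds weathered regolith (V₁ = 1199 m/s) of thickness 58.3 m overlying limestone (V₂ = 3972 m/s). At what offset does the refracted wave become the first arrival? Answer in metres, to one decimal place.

159.2 m

x_cross = 2h·√((V₂+V₁)/(V₂−V₁)).
(V₂+V₁)/(V₂−V₁) = (3972+1199)/(3972−1199) = 1.8648; √ = 1.3656.
x_cross = 2·58.3·1.3656 = 159.22 m.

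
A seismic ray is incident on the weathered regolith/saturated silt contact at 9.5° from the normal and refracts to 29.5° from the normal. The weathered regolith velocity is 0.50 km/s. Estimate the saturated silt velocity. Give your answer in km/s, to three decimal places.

1.492 km/s

Snell's law: sin 9.5°/V₁ = sin 29.5°/V₂.
V₂ = V₁·sin 29.5°/sin 9.5° = 0.50 × 2.9835 = 1.492 km/s.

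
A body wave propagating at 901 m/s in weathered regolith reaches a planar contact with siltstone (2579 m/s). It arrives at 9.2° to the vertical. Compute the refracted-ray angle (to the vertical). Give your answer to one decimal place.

27.2°

sin θ₁/V₁ = sin θ₂/V₂ ⇒ sin θ₂ = 2579·sin 9.2°/901 = 2579·0.1599/901 = 0.4576.
θ₂ = sin⁻¹(0.4576) = 27.23° (from vertical).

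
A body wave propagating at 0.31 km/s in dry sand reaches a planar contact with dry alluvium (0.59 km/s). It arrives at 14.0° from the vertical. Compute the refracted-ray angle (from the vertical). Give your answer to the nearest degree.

Snell's law: sin θ₂ = (V₂/V₁)·sin θ₁ = (0.59/0.31)·sin 14.0° = 0.4604.
θ₂ = sin⁻¹(0.4604) = 27.41° (from vertical).

27°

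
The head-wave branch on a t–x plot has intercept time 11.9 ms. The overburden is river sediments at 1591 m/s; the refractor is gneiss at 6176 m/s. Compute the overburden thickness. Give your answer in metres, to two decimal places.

9.80 m

θ_c = arcsin(1591/6176) = 14.93°; cos θ_c = 0.9662.
tᵢ = 2h cos θ_c/V₁ ⇒ h = tᵢ·V₁/(2 cos θ_c) = 0.0119·1591/(2·0.9662) = 9.80 m.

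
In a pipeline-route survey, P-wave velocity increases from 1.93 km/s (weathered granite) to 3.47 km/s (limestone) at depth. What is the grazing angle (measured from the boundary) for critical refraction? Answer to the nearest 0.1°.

56.2°

At critical incidence the refracted ray runs along the interface (θ₂ = 90°), so sin θ_c = V₁/V₂.
θ_c = arcsin(1.93/3.47) = arcsin 0.5562 = 33.79°.
Measured from the interface: 90° − 33.79° = 56.21°.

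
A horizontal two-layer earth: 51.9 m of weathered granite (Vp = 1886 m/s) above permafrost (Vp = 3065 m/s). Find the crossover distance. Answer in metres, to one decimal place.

212.7 m

θ_c = arcsin(1886/3065) = 37.98°, so cos θ_c = 0.7883 and tᵢ = 2h cos θ_c/V₁ = 0.0434 s.
At crossover x/V₁ = x/V₂ + tᵢ ⇒ x = tᵢ/(1/V₁ − 1/V₂) = 0.04338/(5.3022e-04 − 3.2626e-04) = 212.71 m.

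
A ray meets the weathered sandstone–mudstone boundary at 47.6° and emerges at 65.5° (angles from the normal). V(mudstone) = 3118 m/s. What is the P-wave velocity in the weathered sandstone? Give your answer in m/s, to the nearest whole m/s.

2530 m/s

sin 47.6° = 0.7385; sin 65.5° = 0.9100.
V₁ = V₂·(sin θ₁/sin θ₂) = 3118·(0.7385/0.9100) = 2530.33 m/s.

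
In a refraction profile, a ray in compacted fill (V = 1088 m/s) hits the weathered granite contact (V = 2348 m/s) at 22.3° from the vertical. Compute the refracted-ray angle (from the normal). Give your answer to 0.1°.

55.0°

sin θ₁/V₁ = sin θ₂/V₂ ⇒ sin θ₂ = 2348·sin 22.3°/1088 = 2348·0.3795/1088 = 0.8189.
θ₂ = arcsin 0.8189 = 54.97° from the normal.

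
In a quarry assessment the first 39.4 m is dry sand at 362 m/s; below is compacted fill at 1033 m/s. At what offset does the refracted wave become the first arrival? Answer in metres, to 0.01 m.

113.62 m

θ_c = arcsin(362/1033) = 20.51°, so cos θ_c = 0.9366 and tᵢ = 2h cos θ_c/V₁ = 0.2039 s.
At crossover x/V₁ = x/V₂ + tᵢ ⇒ x = tᵢ/(1/V₁ − 1/V₂) = 0.20388/(2.7624e-03 − 9.6805e-04) = 113.62 m.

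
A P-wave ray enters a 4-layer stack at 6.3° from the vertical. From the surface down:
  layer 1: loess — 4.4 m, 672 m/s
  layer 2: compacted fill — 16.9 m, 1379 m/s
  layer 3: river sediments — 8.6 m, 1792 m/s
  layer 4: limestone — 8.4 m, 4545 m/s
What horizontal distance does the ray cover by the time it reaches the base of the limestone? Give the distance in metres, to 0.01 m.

16.33 m

p = sin θ₁/V₁ = sin 6.3°/672 = 1.6330e-04 s/m is conserved through the stack.
Layer 1: θ = 6.30°; offset = 4.4·tan 6.30° = 0.4858 m.
Layer 2: sin θ = p·1379 = 0.2252 → θ = 13.01°; offset = 16.9·tan 13.01° = 3.9059 m.
Layer 3: sin θ = p·1792 = 0.2926 → θ = 17.02°; offset = 8.6·tan 17.02° = 2.6318 m.
Layer 4: sin θ = p·4545 = 0.7422 → θ = 47.92°; offset = 8.4·tan 47.92° = 9.3021 m.
Summing the layer offsets gives 16.3255 m.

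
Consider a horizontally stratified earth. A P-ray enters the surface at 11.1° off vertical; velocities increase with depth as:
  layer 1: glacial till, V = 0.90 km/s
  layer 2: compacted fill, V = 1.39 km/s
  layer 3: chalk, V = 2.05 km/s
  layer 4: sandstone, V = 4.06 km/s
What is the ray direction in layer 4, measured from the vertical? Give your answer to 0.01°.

Snell's law across each interface conserves sin θ / V, so sin θ_4 = V_4·sin θ₁/V₁.
sin θ_4 = 4.06 × sin 11.1° / 0.90 = 0.8685.
θ_4 = arcsin 0.8685 = 60.28°.

60.28°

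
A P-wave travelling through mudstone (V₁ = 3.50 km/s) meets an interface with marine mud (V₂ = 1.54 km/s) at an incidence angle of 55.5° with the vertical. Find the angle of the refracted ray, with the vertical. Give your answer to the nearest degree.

21°

sin θ₁/V₁ = sin θ₂/V₂ ⇒ sin θ₂ = 1.54·sin 55.5°/3.50 = 1.54·0.8241/3.50 = 0.3626.
θ₂ = sin⁻¹(0.3626) = 21.26° (from vertical).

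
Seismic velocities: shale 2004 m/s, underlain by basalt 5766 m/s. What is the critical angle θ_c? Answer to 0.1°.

20.3°

At critical incidence the refracted ray runs along the interface (θ₂ = 90°), so sin θ_c = V₁/V₂.
θ_c = arcsin(2004/5766) = arcsin 0.3476 = 20.34°.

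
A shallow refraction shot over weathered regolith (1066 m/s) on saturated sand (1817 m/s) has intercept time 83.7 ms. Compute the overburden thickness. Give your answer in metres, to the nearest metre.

θ_c = arcsin(1066/1817) = 35.92°; cos θ_c = 0.8098.
tᵢ = 2h cos θ_c/V₁ ⇒ h = tᵢ·V₁/(2 cos θ_c) = 0.0837·1066/(2·0.8098) = 55.09 m.

55 m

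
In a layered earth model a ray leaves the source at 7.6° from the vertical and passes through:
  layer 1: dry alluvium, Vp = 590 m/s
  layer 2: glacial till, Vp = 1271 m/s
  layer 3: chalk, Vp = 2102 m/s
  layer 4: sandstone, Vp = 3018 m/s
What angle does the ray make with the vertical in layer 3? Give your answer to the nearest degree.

28°

Snell's law across each interface conserves sin θ / V, so sin θ_3 = V_3·sin θ₁/V₁.
sin θ_3 = 2102 × sin 7.6° / 590 = 0.4712.
θ_3 = 28.11° from the vertical.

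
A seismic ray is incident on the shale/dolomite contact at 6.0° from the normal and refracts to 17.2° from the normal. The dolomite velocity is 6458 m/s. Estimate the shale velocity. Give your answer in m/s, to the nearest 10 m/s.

Snell's law: sin 6.0°/V₁ = sin 17.2°/V₂.
V₁ = V₂·sin 6.0°/sin 17.2° = 6458 × 0.3535 = 2282.81 m/s.

2280 m/s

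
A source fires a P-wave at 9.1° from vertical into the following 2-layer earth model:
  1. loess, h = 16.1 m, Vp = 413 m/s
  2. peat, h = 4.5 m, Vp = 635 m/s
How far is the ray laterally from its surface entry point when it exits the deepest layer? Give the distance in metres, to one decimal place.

3.7 m

Ray parameter p = sin 9.1° / 413 m/s = 3.8295e-04 s/m.
Layer 1: θ = 9.10°; offset = 16.1·tan 9.10° = 2.579 m.
Layer 2: sin θ = p·635 = 0.2432 → θ = 14.07°; offset = 4.5·tan 14.07° = 1.128 m.
Summing the layer offsets gives 3.707 m.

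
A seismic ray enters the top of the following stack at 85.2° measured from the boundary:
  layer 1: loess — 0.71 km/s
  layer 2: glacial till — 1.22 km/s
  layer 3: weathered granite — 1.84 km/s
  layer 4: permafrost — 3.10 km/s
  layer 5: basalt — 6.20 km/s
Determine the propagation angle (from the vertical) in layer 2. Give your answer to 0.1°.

From the normal: θ₁ = 90° − 85.2° = 4.8°.
Ray parameter p = sin 4.8° / 0.71 = 1.1786e-01 s/km.
sin θ_2 = p·V_2 = 1.1786e-01 × 1.22 = 0.1438.
θ_2 = arcsin 0.1438 = 8.27°.

8.3°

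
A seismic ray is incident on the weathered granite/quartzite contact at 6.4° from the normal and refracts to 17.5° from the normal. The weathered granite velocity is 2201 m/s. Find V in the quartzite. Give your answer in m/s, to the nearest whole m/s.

sin 6.4° = 0.1115; sin 17.5° = 0.3007.
V₂ = V₁·(sin θ₂/sin θ₁) = 2201·(0.3007/0.1115) = 5937.56 m/s.

5938 m/s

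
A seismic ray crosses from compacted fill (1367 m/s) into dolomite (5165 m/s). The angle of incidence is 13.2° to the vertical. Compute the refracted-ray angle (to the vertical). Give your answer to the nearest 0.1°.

59.6°

Snell's law: sin θ₂ = (V₂/V₁)·sin θ₁ = (5165/1367)·sin 13.2° = 0.8628.
θ₂ = arcsin 0.8628 = 59.63° from the normal.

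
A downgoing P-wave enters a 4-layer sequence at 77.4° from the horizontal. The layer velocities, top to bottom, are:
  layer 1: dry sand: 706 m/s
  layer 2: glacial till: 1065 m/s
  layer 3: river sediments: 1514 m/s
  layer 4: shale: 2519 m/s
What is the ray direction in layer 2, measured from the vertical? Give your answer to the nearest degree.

19°

From the normal: θ₁ = 90° − 77.4° = 12.6°.
Snell's law across each interface conserves sin θ / V, so sin θ_2 = V_2·sin θ₁/V₁.
sin θ_2 = 1065 × sin 12.6° / 706 = 0.3291.
θ_2 = arcsin 0.3291 = 19.21°.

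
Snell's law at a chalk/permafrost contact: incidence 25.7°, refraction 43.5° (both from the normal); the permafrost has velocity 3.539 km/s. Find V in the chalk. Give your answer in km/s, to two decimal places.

2.23 km/s

sin 25.7° = 0.4337; sin 43.5° = 0.6884.
V₁ = V₂·(sin θ₁/sin θ₂) = 3.539·(0.4337/0.6884) = 2.23 km/s.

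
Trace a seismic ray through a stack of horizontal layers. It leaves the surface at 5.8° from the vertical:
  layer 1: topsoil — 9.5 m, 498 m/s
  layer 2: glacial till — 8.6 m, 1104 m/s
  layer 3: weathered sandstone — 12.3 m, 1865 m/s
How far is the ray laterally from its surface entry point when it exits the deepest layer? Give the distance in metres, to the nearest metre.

Apply Snell's law at each interface; in layer i the horizontal offset is hᵢ·tan θᵢ.
Layer 1: θ = 5.80°; offset = 9.5·tan 5.80° = 0.965 m.
Layer 2: sin θ = 1104·sin 5.8°/498 = 0.2240, θ = 12.95°; offset = 8.6·tan 12.95° = 1.977 m.
Layer 3: sin θ = 1865·sin 5.8°/498 = 0.3785, θ = 22.24°; offset = 12.3·tan 22.24° = 5.029 m.
Summing the layer offsets gives 7.971 m.

8 m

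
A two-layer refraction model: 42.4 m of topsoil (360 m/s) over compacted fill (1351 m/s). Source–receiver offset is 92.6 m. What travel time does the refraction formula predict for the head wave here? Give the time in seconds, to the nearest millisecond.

0.296 s

t = x/V₂ + 2h·√(V₂²−V₁²)/(V₁V₂).
√(V₂²−V₁²) = √(1351²−360²) = 1302.2 m/s; delay term = 2·42.4·1302.2/(360·1351) = 0.22704 s.
t = 92.6/1351 + 0.22704 = 0.29558 s.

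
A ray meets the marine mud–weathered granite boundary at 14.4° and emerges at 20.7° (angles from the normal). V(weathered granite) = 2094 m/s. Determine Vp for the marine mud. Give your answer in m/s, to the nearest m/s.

1473 m/s

Snell's law: sin 14.4°/V₁ = sin 20.7°/V₂.
V₁ = V₂·sin 14.4°/sin 20.7° = 2094 × 0.7036 = 1473.25 m/s.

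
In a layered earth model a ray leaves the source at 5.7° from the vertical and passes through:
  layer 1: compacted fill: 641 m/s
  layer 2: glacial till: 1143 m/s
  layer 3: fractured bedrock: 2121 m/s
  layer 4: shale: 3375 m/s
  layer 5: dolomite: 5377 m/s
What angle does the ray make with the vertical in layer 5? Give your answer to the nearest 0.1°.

56.4°

Ray parameter p = sin 5.7° / 641 = 1.5495e-04 s/m.
sin θ_5 = p·V_5 = 1.5495e-04 × 5377 = 0.8331.
θ_5 = 56.42° from the vertical.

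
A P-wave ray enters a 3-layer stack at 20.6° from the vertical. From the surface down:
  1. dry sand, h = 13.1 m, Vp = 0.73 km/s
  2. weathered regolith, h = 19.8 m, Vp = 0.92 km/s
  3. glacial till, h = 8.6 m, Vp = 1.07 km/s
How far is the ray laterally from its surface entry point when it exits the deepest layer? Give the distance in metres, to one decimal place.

Apply Snell's law at each interface; in layer i the horizontal offset is hᵢ·tan θᵢ.
Layer 1: θ = 20.60°; offset = 13.1·tan 20.60° = 4.924 m.
Layer 2: sin θ = 0.92·sin 20.6°/0.73 = 0.4434, θ = 26.32°; offset = 19.8·tan 26.32° = 9.795 m.
Layer 3: sin θ = 1.07·sin 20.6°/0.73 = 0.5157, θ = 31.05°; offset = 8.6·tan 31.05° = 5.177 m.
Summing the layer offsets gives 19.896 m.

19.9 m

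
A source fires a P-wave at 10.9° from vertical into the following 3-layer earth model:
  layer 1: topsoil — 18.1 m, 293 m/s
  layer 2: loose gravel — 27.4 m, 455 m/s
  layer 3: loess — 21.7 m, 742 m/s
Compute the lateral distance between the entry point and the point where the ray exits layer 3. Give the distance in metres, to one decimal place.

Ray parameter p = sin 10.9° / 293 m/s = 6.4538e-04 s/m.
Layer 1: θ = 10.90°; offset = 18.1·tan 10.90° = 3.486 m.
Layer 2: sin θ = p·455 = 0.2936 → θ = 17.08°; offset = 27.4·tan 17.08° = 8.417 m.
Layer 3: sin θ = p·742 = 0.4789 → θ = 28.61°; offset = 21.7·tan 28.61° = 11.837 m.
Total horizontal offset = 23.739 m.

23.7 m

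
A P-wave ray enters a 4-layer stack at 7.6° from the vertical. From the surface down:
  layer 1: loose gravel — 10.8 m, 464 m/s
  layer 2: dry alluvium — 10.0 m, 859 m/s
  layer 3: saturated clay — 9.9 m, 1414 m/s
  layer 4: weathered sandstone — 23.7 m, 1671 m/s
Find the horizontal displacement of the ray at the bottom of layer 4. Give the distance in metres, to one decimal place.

21.2 m

Apply Snell's law at each interface; in layer i the horizontal offset is hᵢ·tan θᵢ.
Layer 1: θ = 7.60°; offset = 10.8·tan 7.60° = 1.441 m.
Layer 2: sin θ = 859·sin 7.6°/464 = 0.2448, θ = 14.17°; offset = 10.0·tan 14.17° = 2.525 m.
Layer 3: sin θ = 1414·sin 7.6°/464 = 0.4030, θ = 23.77°; offset = 9.9·tan 23.77° = 4.360 m.
Layer 4: sin θ = 1671·sin 7.6°/464 = 0.4763, θ = 28.44°; offset = 23.7·tan 28.44° = 12.838 m.
Summing the layer offsets gives 21.164 m.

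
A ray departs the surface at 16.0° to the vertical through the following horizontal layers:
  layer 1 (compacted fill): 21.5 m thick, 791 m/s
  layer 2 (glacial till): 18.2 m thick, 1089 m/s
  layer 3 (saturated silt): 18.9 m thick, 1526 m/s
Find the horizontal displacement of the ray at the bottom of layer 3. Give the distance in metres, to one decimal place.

25.5 m

p = sin θ₁/V₁ = sin 16.0°/791 = 3.4847e-04 s/m is conserved through the stack.
Layer 1: θ = 16.00°; offset = 21.5·tan 16.00° = 6.165 m.
Layer 2: sin θ = p·1089 = 0.3795 → θ = 22.30°; offset = 18.2·tan 22.30° = 7.465 m.
Layer 3: sin θ = p·1526 = 0.5318 → θ = 32.12°; offset = 18.9·tan 32.12° = 11.867 m.
Total horizontal offset = 25.497 m.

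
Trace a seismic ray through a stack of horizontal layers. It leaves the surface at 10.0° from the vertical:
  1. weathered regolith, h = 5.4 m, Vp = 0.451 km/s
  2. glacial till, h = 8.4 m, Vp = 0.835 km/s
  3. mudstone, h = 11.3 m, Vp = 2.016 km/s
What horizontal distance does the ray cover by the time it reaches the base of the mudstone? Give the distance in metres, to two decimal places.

Ray parameter p = sin 10.0° / 0.451 km/s = 3.8503e-01 s/km.
Layer 1: θ = 10.00°; offset = 5.4·tan 10.00° = 0.9522 m.
Layer 2: sin θ = p·0.835 = 0.3215 → θ = 18.75°; offset = 8.4·tan 18.75° = 2.8520 m.
Layer 3: sin θ = p·2.016 = 0.7762 → θ = 50.92°; offset = 11.3·tan 50.92° = 13.9124 m.
Total horizontal offset = 17.7166 m.

17.72 m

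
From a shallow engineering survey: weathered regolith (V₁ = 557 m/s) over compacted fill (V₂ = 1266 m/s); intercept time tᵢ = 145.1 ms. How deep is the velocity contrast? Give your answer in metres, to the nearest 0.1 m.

45.0 m

h = tᵢ·V₁·V₂ / (2·√(V₂²−V₁²)).
√(V₂²−V₁²) = √(1266² − 557²) = 1136.9 m/s.
h = 0.1451 s × 557 × 1266 / (2 × 1136.9) = 45.00 m.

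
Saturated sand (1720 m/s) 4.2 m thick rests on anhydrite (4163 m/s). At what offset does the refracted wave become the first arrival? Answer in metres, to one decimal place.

θ_c = arcsin(1720/4163) = 24.40°, so cos θ_c = 0.9107 and tᵢ = 2h cos θ_c/V₁ = 0.0044 s.
At crossover x/V₁ = x/V₂ + tᵢ ⇒ x = tᵢ/(1/V₁ − 1/V₂) = 0.00445/(5.8140e-04 − 2.4021e-04) = 13.04 m.

13.0 m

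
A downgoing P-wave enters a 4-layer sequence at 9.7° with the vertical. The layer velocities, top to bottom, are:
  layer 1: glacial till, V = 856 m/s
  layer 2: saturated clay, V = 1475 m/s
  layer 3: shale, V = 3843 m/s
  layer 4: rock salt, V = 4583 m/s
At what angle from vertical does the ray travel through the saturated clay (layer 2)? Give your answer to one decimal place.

16.9°

Snell's law across each interface conserves sin θ / V, so sin θ_2 = V_2·sin θ₁/V₁.
sin θ_2 = 1475 × sin 9.7° / 856 = 0.2903.
θ_2 = 16.88° from the vertical.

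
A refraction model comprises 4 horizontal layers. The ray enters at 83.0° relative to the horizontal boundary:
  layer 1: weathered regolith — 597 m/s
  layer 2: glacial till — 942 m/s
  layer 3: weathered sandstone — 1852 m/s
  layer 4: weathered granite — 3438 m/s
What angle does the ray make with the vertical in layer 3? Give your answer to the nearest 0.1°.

From the normal: θ₁ = 90° − 83.0° = 7.0°.
Snell's law across each interface conserves sin θ / V, so sin θ_3 = V_3·sin θ₁/V₁.
sin θ_3 = 1852 × sin 7.0° / 597 = 0.3781.
θ_3 = arcsin 0.3781 = 22.21°.

22.2°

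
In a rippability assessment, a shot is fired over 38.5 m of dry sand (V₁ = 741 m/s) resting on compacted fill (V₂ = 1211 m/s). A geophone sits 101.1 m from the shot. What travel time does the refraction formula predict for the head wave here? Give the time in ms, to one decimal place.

θ_c = arcsin(V₁/V₂) = arcsin(741/1211) = 37.73°, cos θ_c = 0.7909.
Intercept time tᵢ = 2h cos θ_c / V₁ = 2·38.5·0.7909/741 = 0.08219 s.
t = x/V₂ + tᵢ = 101.1/1211 + 0.08219 = 0.16567 s.

165.7 ms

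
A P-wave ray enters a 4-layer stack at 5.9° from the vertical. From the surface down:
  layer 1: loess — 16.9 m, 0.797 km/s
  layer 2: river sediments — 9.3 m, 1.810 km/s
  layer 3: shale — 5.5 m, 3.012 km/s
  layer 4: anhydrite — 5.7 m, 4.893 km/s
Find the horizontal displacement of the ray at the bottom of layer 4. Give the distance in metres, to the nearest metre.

11 m

Apply Snell's law at each interface; in layer i the horizontal offset is hᵢ·tan θᵢ.
Layer 1: θ = 5.90°; offset = 16.9·tan 5.90° = 1.746 m.
Layer 2: sin θ = 1.810·sin 5.9°/0.797 = 0.2334, θ = 13.50°; offset = 9.3·tan 13.50° = 2.233 m.
Layer 3: sin θ = 3.012·sin 5.9°/0.797 = 0.3885, θ = 22.86°; offset = 5.5·tan 22.86° = 2.319 m.
Layer 4: sin θ = 4.893·sin 5.9°/0.797 = 0.6311, θ = 39.13°; offset = 5.7·tan 39.13° = 4.637 m.
Summing the layer offsets gives 10.935 m.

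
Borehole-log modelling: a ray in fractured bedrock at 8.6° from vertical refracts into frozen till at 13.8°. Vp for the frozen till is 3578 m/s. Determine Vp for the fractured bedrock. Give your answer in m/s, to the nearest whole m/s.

2243 m/s

Snell's law: sin 8.6°/V₁ = sin 13.8°/V₂.
V₁ = V₂·sin 8.6°/sin 13.8° = 3578 × 0.6269 = 2243.03 m/s.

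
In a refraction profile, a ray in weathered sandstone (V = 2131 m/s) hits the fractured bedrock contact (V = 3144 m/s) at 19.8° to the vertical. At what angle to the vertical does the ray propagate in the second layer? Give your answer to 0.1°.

30.0°

sin θ₁/V₁ = sin θ₂/V₂ ⇒ sin θ₂ = 3144·sin 19.8°/2131 = 3144·0.3387/2131 = 0.4998.
θ₂ = arcsin 0.4998 = 29.98° from the normal.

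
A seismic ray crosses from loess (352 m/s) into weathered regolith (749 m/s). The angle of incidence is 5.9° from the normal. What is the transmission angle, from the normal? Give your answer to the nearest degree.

13°

Snell's law: sin θ₂ = (V₂/V₁)·sin θ₁ = (749/352)·sin 5.9° = 0.2187.
θ₂ = arcsin 0.2187 = 12.63° from the normal.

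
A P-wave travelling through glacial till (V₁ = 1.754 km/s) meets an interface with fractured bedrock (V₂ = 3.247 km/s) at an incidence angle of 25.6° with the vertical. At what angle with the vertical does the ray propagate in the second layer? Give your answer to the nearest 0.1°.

53.1°

sin θ₁/V₁ = sin θ₂/V₂ ⇒ sin θ₂ = 3.247·sin 25.6°/1.754 = 3.247·0.4321/1.754 = 0.7999.
θ₂ = arcsin 0.7999 = 53.12° from the normal.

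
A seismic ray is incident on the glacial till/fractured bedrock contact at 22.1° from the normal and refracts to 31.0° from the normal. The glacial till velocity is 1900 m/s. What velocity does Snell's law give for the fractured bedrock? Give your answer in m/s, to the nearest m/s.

2601 m/s

Snell's law: sin 22.1°/V₁ = sin 31.0°/V₂.
V₂ = V₁·sin 31.0°/sin 22.1° = 1900 × 1.3690 = 2601.03 m/s.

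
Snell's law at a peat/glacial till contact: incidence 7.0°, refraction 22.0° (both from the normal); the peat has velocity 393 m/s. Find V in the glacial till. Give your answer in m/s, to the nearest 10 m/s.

sin 7.0° = 0.1219; sin 22.0° = 0.3746.
V₂ = V₁·(sin θ₂/sin θ₁) = 393·(0.3746/0.1219) = 1208.02 m/s.

1210 m/s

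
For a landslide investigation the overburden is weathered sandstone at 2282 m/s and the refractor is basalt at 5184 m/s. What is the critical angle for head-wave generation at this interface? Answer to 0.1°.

Critical incidence: sin θ_c = V₁/V₂ = 2282/5184 = 0.4402.
θ_c = arcsin 0.4402 = 26.12°.

26.1°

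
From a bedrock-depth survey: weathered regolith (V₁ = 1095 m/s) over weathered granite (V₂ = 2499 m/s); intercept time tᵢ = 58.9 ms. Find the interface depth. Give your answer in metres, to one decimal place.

35.9 m

h = tᵢ·V₁·V₂ / (2·√(V₂²−V₁²)).
√(V₂²−V₁²) = √(2499² − 1095²) = 2246.3 m/s.
h = 0.0589 s × 1095 × 2499 / (2 × 2246.3) = 35.88 m.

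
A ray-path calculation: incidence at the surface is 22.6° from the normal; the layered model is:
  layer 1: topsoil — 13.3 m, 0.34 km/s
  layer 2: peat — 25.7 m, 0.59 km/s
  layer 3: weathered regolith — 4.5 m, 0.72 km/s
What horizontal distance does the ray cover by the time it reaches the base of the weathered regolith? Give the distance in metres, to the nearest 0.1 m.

34.8 m

Apply Snell's law at each interface; in layer i the horizontal offset is hᵢ·tan θᵢ.
Layer 1: θ = 22.60°; offset = 13.3·tan 22.60° = 5.536 m.
Layer 2: sin θ = 0.59·sin 22.6°/0.34 = 0.6669, θ = 41.83°; offset = 25.7·tan 41.83° = 22.999 m.
Layer 3: sin θ = 0.72·sin 22.6°/0.34 = 0.8138, θ = 54.47°; offset = 4.5·tan 54.47° = 6.302 m.
Σ offsets = 34.837 m.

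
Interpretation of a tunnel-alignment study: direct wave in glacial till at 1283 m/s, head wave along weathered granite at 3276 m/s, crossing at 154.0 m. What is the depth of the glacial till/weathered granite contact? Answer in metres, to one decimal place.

50.9 m

h = (x_cross/2)·√((V₂−V₁)/(V₂+V₁)).
(V₂−V₁)/(V₂+V₁) = (3276−1283)/(3276+1283) = 0.4372; √ = 0.6612.
h = (154.0/2)·0.6612 = 50.91 m.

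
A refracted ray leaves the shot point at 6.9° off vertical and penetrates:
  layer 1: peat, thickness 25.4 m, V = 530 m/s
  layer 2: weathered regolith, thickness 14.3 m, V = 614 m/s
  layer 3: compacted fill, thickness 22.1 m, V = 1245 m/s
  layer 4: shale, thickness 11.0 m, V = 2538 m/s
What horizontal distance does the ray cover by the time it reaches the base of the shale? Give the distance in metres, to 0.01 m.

19.32 m

Apply Snell's law at each interface; in layer i the horizontal offset is hᵢ·tan θᵢ.
Layer 1: θ = 6.90°; offset = 25.4·tan 6.90° = 3.0737 m.
Layer 2: sin θ = 614·sin 6.9°/530 = 0.1392, θ = 8.00°; offset = 14.3·tan 8.00° = 2.0098 m.
Layer 3: sin θ = 1245·sin 6.9°/530 = 0.2822, θ = 16.39°; offset = 22.1·tan 16.39° = 6.5010 m.
Layer 4: sin θ = 2538·sin 6.9°/530 = 0.5753, θ = 35.12°; offset = 11.0·tan 35.12° = 7.7368 m.
Summing the layer offsets gives 19.3214 m.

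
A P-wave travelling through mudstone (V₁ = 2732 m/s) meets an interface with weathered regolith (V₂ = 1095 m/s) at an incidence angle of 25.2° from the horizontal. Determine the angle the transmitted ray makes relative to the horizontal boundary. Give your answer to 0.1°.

68.7°

Angle from the normal: 90° − 25.2° = 64.8°.
sin θ₁/V₁ = sin θ₂/V₂ ⇒ sin θ₂ = 1095·sin 64.8°/2732 = 1095·0.9048/2732 = 0.3627.
θ₂ = sin⁻¹(0.3627) = 21.26° (from vertical).
From the interface: 90° − 21.26° = 68.74°.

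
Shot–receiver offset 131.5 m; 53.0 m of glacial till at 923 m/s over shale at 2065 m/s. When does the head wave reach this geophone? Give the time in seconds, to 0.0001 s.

θ_c = arcsin(V₁/V₂) = arcsin(923/2065) = 26.55°, cos θ_c = 0.8945.
Intercept time tᵢ = 2h cos θ_c / V₁ = 2·53.0·0.8945/923 = 0.10273 s.
t = x/V₂ + tᵢ = 131.5/2065 + 0.10273 = 0.16641 s.

0.1664 s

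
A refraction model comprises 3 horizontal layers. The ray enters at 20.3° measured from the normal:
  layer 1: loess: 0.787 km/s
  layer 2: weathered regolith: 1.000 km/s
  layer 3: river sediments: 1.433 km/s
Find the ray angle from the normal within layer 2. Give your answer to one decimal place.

Ray parameter p = sin 20.3° / 0.787 = 4.4083e-01 s/km.
sin θ_2 = p·V_2 = 4.4083e-01 × 1.000 = 0.4408.
θ_2 = 26.16° from the vertical.

26.2°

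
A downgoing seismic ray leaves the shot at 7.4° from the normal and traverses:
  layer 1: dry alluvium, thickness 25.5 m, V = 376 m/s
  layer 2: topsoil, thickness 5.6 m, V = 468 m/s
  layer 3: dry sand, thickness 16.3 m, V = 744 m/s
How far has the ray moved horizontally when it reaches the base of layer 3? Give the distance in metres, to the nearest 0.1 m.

Ray parameter p = sin 7.4° / 376 m/s = 3.4254e-04 s/m.
Layer 1: θ = 7.40°; offset = 25.5·tan 7.40° = 3.312 m.
Layer 2: sin θ = p·468 = 0.1603 → θ = 9.22°; offset = 5.6·tan 9.22° = 0.909 m.
Layer 3: sin θ = p·744 = 0.2549 → θ = 14.76°; offset = 16.3·tan 14.76° = 4.296 m.
Summing the layer offsets gives 8.517 m.

8.5 m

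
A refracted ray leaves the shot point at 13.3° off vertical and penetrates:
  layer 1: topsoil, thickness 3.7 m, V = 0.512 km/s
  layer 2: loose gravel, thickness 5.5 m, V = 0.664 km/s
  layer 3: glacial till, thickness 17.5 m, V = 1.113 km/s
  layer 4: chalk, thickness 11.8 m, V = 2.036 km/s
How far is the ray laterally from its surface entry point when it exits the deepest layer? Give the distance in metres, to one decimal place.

39.4 m

Apply Snell's law at each interface; in layer i the horizontal offset is hᵢ·tan θᵢ.
Layer 1: θ = 13.30°; offset = 3.7·tan 13.30° = 0.875 m.
Layer 2: sin θ = 0.664·sin 13.3°/0.512 = 0.2983, θ = 17.36°; offset = 5.5·tan 17.36° = 1.719 m.
Layer 3: sin θ = 1.113·sin 13.3°/0.512 = 0.5001, θ = 30.01°; offset = 17.5·tan 30.01° = 10.106 m.
Layer 4: sin θ = 2.036·sin 13.3°/0.512 = 0.9148, θ = 66.18°; offset = 11.8·tan 66.18° = 26.727 m.
Total horizontal offset = 39.427 m.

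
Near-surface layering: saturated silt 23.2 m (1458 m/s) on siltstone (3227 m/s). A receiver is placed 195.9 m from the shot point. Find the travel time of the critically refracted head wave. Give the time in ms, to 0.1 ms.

θ_c = arcsin(V₁/V₂) = arcsin(1458/3227) = 26.86°, cos θ_c = 0.8921.
Intercept time tᵢ = 2h cos θ_c / V₁ = 2·23.2·0.8921/1458 = 0.02839 s.
t = x/V₂ + tᵢ = 195.9/3227 + 0.02839 = 0.08910 s.

89.1 ms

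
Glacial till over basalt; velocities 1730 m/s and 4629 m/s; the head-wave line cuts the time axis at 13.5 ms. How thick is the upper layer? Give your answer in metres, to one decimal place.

12.6 m

θ_c = arcsin(1730/4629) = 21.95°; cos θ_c = 0.9275.
tᵢ = 2h cos θ_c/V₁ ⇒ h = tᵢ·V₁/(2 cos θ_c) = 0.0135·1730/(2·0.9275) = 12.59 m.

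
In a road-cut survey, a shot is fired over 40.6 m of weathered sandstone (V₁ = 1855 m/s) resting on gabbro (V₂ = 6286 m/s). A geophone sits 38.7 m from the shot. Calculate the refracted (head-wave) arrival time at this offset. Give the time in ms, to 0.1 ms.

t = x/V₂ + 2h·√(V₂²−V₁²)/(V₁V₂).
√(V₂²−V₁²) = √(6286²−1855²) = 6006.1 m/s; delay term = 2·40.6·6006.1/(1855·6286) = 0.04182 s.
t = 38.7/6286 + 0.04182 = 0.04798 s.

48.0 ms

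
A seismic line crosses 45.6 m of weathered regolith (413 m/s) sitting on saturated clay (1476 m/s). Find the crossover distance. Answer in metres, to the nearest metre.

122 m

θ_c = arcsin(413/1476) = 16.25°, so cos θ_c = 0.9601 and tᵢ = 2h cos θ_c/V₁ = 0.2120 s.
At crossover x/V₁ = x/V₂ + tᵢ ⇒ x = tᵢ/(1/V₁ − 1/V₂) = 0.21200/(2.4213e-03 − 6.7751e-04) = 121.57 m.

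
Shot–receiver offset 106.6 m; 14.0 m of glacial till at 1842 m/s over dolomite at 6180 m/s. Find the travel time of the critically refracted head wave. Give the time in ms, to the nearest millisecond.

32 ms

θ_c = arcsin(V₁/V₂) = arcsin(1842/6180) = 17.34°, cos θ_c = 0.9545.
Intercept time tᵢ = 2h cos θ_c / V₁ = 2·14.0·0.9545/1842 = 0.01451 s.
t = x/V₂ + tᵢ = 106.6/6180 + 0.01451 = 0.03176 s.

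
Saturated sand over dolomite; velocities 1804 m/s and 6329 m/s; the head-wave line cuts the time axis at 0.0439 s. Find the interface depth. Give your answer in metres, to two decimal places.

41.31 m

θ_c = arcsin(1804/6329) = 16.56°; cos θ_c = 0.9585.
tᵢ = 2h cos θ_c/V₁ ⇒ h = tᵢ·V₁/(2 cos θ_c) = 0.0439·1804/(2·0.9585) = 41.31 m.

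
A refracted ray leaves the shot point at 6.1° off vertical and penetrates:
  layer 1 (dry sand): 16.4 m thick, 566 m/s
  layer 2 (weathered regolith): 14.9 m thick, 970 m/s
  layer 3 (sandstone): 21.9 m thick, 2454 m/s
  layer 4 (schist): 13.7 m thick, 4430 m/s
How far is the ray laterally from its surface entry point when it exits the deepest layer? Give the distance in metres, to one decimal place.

36.4 m

Apply Snell's law at each interface; in layer i the horizontal offset is hᵢ·tan θᵢ.
Layer 1: θ = 6.10°; offset = 16.4·tan 6.10° = 1.753 m.
Layer 2: sin θ = 970·sin 6.1°/566 = 0.1821, θ = 10.49°; offset = 14.9·tan 10.49° = 2.760 m.
Layer 3: sin θ = 2454·sin 6.1°/566 = 0.4607, θ = 27.43°; offset = 21.9·tan 27.43° = 11.368 m.
Layer 4: sin θ = 4430·sin 6.1°/566 = 0.8317, θ = 56.28°; offset = 13.7·tan 56.28° = 20.523 m.
Total horizontal offset = 36.404 m.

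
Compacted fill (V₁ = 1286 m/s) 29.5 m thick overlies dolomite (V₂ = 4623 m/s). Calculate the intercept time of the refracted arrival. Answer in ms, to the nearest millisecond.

θ_c = arcsin(V₁/V₂) = arcsin(1286/4623) = 16.15°; cos θ_c = 0.9605.
tᵢ = 2h·cos θ_c / V₁ = 2·29.5·0.9605 / 1286 = 0.04407 s.

44 ms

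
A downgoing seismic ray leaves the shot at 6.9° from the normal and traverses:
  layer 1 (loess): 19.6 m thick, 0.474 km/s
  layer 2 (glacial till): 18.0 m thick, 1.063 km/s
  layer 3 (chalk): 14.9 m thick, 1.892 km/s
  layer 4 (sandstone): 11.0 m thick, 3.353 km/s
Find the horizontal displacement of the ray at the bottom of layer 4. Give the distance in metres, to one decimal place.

33.3 m

Apply Snell's law at each interface; in layer i the horizontal offset is hᵢ·tan θᵢ.
Layer 1: θ = 6.90°; offset = 19.6·tan 6.90° = 2.372 m.
Layer 2: sin θ = 1.063·sin 6.9°/0.474 = 0.2694, θ = 15.63°; offset = 18.0·tan 15.63° = 5.036 m.
Layer 3: sin θ = 1.892·sin 6.9°/0.474 = 0.4795, θ = 28.65°; offset = 14.9·tan 28.65° = 8.142 m.
Layer 4: sin θ = 3.353·sin 6.9°/0.474 = 0.8498, θ = 58.19°; offset = 11.0·tan 58.19° = 17.736 m.
Summing the layer offsets gives 33.286 m.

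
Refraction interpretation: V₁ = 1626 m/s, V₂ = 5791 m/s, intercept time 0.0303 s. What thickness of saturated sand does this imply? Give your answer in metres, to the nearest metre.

26 m

h = tᵢ·V₁·V₂ / (2·√(V₂²−V₁²)).
√(V₂²−V₁²) = √(5791² − 1626²) = 5558.0 m/s.
h = 0.0303 s × 1626 × 5791 / (2 × 5558.0) = 25.67 m.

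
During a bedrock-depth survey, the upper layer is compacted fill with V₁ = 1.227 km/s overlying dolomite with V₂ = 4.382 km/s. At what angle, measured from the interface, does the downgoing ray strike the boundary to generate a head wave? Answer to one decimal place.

Critical incidence: sin θ_c = V₁/V₂ = 1.227/4.382 = 0.2800.
θ_c = arcsin 0.2800 = 16.26°.
Measured from the interface: 90° − 16.26° = 73.74°.

73.7°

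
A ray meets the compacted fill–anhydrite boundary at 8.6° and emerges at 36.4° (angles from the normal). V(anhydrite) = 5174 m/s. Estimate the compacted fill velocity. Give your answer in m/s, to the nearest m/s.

1304 m/s

Snell's law: sin 8.6°/V₁ = sin 36.4°/V₂.
V₁ = V₂·sin 8.6°/sin 36.4° = 5174 × 0.2520 = 1303.79 m/s.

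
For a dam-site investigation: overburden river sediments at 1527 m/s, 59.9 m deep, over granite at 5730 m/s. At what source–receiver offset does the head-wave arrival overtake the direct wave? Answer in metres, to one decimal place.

157.4 m

x_cross = 2h·√((V₂+V₁)/(V₂−V₁)).
(V₂+V₁)/(V₂−V₁) = (5730+1527)/(5730−1527) = 1.7266; √ = 1.3140.
x_cross = 2·59.9·1.3140 = 157.42 m.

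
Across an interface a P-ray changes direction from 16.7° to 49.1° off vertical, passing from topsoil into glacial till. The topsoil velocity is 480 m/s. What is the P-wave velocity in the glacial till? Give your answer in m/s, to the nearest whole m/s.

1263 m/s

Snell's law: sin 16.7°/V₁ = sin 49.1°/V₂.
V₂ = V₁·sin 49.1°/sin 16.7° = 480 × 2.6303 = 1262.56 m/s.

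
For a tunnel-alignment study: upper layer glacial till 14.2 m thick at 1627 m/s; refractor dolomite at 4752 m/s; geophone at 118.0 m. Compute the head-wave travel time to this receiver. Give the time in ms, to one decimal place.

θ_c = arcsin(V₁/V₂) = arcsin(1627/4752) = 20.02°, cos θ_c = 0.9396.
Intercept time tᵢ = 2h cos θ_c / V₁ = 2·14.2·0.9396/1627 = 0.01640 s.
t = x/V₂ + tᵢ = 118.0/4752 + 0.01640 = 0.04123 s.

41.2 ms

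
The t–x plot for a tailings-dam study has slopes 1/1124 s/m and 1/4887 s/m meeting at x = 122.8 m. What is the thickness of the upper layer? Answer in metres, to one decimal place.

48.6 m

x_cross = 2h·√((V₂+V₁)/(V₂−V₁)) → h = x_cross / (2·√((V₂+V₁)/(V₂−V₁))).
√((V₂+V₁)/(V₂−V₁)) = √((4887+1124)/(4887−1124)) = 1.2639.
h = 122.8 / (2·1.2639) = 48.58 m.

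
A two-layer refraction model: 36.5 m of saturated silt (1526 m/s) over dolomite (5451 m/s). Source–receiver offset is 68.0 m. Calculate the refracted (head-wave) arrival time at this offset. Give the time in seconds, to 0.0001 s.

t = x/V₂ + 2h·√(V₂²−V₁²)/(V₁V₂).
√(V₂²−V₁²) = √(5451²−1526²) = 5233.0 m/s; delay term = 2·36.5·5233.0/(1526·5451) = 0.04592 s.
t = 68.0/5451 + 0.04592 = 0.05840 s.

0.0584 s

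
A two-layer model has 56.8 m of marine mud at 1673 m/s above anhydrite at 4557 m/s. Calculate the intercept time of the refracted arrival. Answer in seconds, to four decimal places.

tᵢ = 2h·√(V₂²−V₁²)/(V₁V₂).
√(V₂²−V₁²) = √(4557²−1673²) = 4238.8 m/s.
tᵢ = 2·56.8·4238.8/(1673·4557) = 0.06316 s.

0.0632 s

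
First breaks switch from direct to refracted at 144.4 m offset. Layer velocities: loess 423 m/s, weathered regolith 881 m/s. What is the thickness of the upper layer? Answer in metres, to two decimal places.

h = (x_cross/2)·√((V₂−V₁)/(V₂+V₁)).
(V₂−V₁)/(V₂+V₁) = (881−423)/(881+423) = 0.3512; √ = 0.5926.
h = (144.4/2)·0.5926 = 42.79 m.

42.79 m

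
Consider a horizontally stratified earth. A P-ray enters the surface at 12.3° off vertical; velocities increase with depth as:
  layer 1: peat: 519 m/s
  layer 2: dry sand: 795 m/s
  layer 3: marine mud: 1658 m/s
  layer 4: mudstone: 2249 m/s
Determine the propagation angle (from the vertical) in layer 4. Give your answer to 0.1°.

67.4°

Ray parameter p = sin 12.3° / 519 = 4.1046e-04 s/m.
sin θ_4 = p·V_4 = 4.1046e-04 × 2249 = 0.9231.
θ_4 = arcsin 0.9231 = 67.39°.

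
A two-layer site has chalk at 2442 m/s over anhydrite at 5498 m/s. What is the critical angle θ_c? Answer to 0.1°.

26.4°

At critical incidence the refracted ray runs along the interface (θ₂ = 90°), so sin θ_c = V₁/V₂.
θ_c = arcsin(2442/5498) = arcsin 0.4442 = 26.37°.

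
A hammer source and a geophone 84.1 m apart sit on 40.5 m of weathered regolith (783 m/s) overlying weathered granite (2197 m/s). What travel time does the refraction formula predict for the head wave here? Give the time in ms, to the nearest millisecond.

θ_c = arcsin(V₁/V₂) = arcsin(783/2197) = 20.88°, cos θ_c = 0.9343.
Intercept time tᵢ = 2h cos θ_c / V₁ = 2·40.5·0.9343/783 = 0.09666 s.
t = x/V₂ + tᵢ = 84.1/2197 + 0.09666 = 0.13493 s.

135 ms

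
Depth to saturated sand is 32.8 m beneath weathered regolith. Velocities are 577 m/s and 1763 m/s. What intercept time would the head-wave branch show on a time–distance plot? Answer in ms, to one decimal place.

θ_c = arcsin(V₁/V₂) = arcsin(577/1763) = 19.10°; cos θ_c = 0.9449.
tᵢ = 2h·cos θ_c / V₁ = 2·32.8·0.9449 / 577 = 0.10743 s.

107.4 ms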